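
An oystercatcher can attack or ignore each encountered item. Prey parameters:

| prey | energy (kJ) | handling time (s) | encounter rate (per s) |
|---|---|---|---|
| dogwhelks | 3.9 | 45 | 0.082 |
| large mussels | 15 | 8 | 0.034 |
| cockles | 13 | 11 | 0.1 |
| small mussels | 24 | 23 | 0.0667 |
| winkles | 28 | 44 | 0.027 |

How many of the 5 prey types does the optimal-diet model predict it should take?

3

Profitabilities (E/h, kJ/s): large mussels 1.88, cockles 1.18, small mussels 1.04, winkles 0.636, dogwhelks 0.0867. Add prey in this order while the next type's profitability exceeds the intake rate on those already taken.
Rate on top 1: 0.4009. cockles: 1.18 > 0.4009 → include.
Rate on top 2: 0.7631. small mussels: 1.04 > 0.7631 → include.
Rate on top 3: 0.8732. winkles: 0.636 < 0.8732 → exclude; stop.
Optimal diet: large mussels, cockles, small mussels — 3 of 5 types.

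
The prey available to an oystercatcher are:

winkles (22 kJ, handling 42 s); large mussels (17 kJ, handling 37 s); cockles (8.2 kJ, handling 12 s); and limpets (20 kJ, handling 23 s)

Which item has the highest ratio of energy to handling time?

limpets

Profitability E/h (kJ/s): winkles = 22/42 = 0.524, large mussels = 17/37 = 0.459, cockles = 8.2/12 = 0.683, limpets = 20/23 = 0.87.
Ranked: limpets > cockles > winkles > large mussels.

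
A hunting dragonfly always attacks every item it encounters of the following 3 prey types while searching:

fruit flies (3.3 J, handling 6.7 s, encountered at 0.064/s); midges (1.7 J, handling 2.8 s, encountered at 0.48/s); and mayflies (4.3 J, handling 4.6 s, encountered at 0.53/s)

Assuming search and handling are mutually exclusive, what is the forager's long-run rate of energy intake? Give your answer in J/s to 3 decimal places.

0.634 J/s

Energy encountered per unit search time: 0.064×3.3 + 0.48×1.7 + 0.53×4.3 = 3.306 J/s.
Handling time per unit search time: 0.064×6.7 + 0.48×2.8 + 0.53×4.6 = 4.211.
Rate = 3.306/(1 + 4.211) = 0.6345 J/s.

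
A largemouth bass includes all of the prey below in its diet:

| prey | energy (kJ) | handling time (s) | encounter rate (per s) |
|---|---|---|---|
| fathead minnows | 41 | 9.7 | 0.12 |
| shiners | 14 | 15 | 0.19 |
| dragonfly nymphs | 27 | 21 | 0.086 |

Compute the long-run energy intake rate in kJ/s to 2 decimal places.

R = (0.12×41 + 0.19×14 + 0.086×27) / (1 + 0.12×9.7 + 0.19×15 + 0.086×21) = 9.902/6.82 = 1.452 kJ/s.

1.45 kJ/s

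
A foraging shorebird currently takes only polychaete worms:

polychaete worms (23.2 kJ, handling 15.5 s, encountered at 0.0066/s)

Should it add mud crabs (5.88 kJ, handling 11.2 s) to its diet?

Current rate: (0.0066×23.2)/(1 + 0.0066×15.5) = 0.1389 kJ/s.
Profitability of mud crabs: 5.88/11.2 = 0.525 kJ/s.
0.525 > 0.1389, so adding mud crabs raises the average — include it.

Yes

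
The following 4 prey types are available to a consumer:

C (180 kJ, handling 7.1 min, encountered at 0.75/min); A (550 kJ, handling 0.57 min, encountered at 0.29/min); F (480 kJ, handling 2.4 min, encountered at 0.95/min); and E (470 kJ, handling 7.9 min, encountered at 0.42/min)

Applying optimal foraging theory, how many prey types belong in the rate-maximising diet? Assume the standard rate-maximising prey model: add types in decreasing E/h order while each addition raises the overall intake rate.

2

E/h in descending order: A 965, F 200, E 59.5, C 25.4 kJ/min. The optimal diet is the largest prefix of this list for which every included type satisfies E_i/h_i > R on the types above it.
Rate on top 1: 136.9. F: 200 > 136.9 → include.
Rate on top 2: 178.6. E: 59.5 < 178.6 → exclude; stop.
Optimal diet: A, F — 2 of 4 types.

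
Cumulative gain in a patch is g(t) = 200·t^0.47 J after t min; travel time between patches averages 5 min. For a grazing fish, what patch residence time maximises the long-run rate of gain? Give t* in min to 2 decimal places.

4.43 min

Maximise g(t)/(T+t): set derivative to zero → g'(t)(T+t) = g(t).
g'(t) = 0.47·200·t^-0.53. Setting 0.47·200·t^-0.53 = 200·t^0.47/(5+t) gives 0.47(5+t) = t, so 0.53·t = 0.47×5.
t* = 0.47×5/0.53 = 4.434 min.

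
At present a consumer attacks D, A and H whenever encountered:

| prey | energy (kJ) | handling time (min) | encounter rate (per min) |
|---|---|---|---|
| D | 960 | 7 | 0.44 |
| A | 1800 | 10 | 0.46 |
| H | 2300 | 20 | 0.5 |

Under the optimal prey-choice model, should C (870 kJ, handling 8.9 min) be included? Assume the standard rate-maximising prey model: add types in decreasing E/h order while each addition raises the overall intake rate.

On D, A and H alone, R = ΣλE/(1+Σλh) = 2400/18.68 = 128.5 kJ/min.
Profitability of C: 870/8.9 = 97.75 kJ/min.
Since 97.75 < R, time spent handling C is better spent searching.

No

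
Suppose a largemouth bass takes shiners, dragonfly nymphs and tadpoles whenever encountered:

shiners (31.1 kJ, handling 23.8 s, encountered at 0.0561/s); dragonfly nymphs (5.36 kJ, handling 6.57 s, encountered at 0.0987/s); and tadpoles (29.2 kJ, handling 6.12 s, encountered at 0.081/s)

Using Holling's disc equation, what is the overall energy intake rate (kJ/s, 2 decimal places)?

R = Σλ_iE_i / (1 + Σλ_ih_i)
Numerator: 0.0561×31.1 + 0.0987×5.36 + 0.081×29.2 = 4.639
Denominator: 1 + 0.0561×23.8 + 0.0987×6.57 + 0.081×6.12 = 3.479
R = 4.639/3.479 = 1.333 kJ/s

1.33 kJ/s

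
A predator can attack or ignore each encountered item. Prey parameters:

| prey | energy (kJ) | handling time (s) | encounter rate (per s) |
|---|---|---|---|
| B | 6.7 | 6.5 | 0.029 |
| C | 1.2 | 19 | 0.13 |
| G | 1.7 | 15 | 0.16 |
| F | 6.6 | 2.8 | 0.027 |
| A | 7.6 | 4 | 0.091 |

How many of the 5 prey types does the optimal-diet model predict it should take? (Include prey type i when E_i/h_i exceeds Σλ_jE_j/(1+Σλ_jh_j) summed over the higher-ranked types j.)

3

E/h in descending order: F 2.36, A 1.9, B 1.03, G 0.113, C 0.0632 kJ/s. The optimal diet is the largest prefix of this list for which every included type satisfies E_i/h_i > R on the types above it.
Rate on top 1: 0.1657. A: 1.9 > 0.1657 → include.
Rate on top 2: 0.6042. B: 1.03 > 0.6042 → include.
Rate on top 3: 0.6536. G: 0.113 < 0.6536 → exclude; stop.
Optimal diet: F, A, B — 3 of 5 types.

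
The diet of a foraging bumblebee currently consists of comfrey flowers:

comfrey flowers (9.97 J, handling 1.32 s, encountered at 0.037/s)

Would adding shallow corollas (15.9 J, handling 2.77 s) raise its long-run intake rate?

Current rate: (0.037×9.97)/(1 + 0.037×1.32) = 0.3517 J/s.
Profitability of shallow corollas: 15.9/2.77 = 5.74 J/s.
Since 5.74 > R, including shallow corollas increases the long-run rate.

Yes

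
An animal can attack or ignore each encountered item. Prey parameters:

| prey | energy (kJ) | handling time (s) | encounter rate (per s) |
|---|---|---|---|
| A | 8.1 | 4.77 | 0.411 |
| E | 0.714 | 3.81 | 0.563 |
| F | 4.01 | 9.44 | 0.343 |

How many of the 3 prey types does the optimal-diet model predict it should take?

1

Rank by E/h (kJ/s): A 1.7, F 0.425, E 0.187. Include each in turn until the next type's E/h falls below the running intake rate.
Rate on top 1: 1.125. F: 0.425 < 1.125 → exclude; stop.
Optimal diet: A — 1 of 3 types.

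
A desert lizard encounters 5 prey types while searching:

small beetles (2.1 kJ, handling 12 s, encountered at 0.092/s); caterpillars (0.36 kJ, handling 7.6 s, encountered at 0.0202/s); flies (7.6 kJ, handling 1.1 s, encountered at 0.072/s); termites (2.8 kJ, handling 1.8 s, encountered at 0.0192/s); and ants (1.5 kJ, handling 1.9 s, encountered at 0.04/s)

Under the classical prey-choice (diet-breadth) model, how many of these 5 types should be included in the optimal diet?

E/h in descending order: flies 6.91, termites 1.56, ants 0.789, small beetles 0.175, caterpillars 0.0474 kJ/s. The optimal diet is the largest prefix of this list for which every included type satisfies E_i/h_i > R on the types above it.
Rate on top 1: 0.507. termites: 1.56 > 0.507 → include.
Rate on top 2: 0.5396. ants: 0.789 > 0.5396 → include.
Rate on top 3: 0.5555. small beetles: 0.175 < 0.5555 → exclude; stop.
Optimal diet: flies, termites, ants — 3 of 5 types.

3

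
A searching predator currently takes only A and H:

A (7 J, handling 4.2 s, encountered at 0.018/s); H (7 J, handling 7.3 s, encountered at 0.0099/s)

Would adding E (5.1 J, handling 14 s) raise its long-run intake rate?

Yes

On A and H alone, R = ΣλE/(1+Σλh) = 0.1953/1.148 = 0.1701 J/s.
Profitability of E: 5.1/14 = 0.3643 J/s.
Since 0.3643 > R, including E increases the long-run rate.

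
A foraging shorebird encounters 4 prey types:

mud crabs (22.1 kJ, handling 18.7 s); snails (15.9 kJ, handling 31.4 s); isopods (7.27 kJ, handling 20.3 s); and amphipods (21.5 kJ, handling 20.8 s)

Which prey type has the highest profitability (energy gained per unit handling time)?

mud crabs

In descending order of E/h:
mud crabs: 22.1/18.7 = 1.18 kJ/s
amphipods: 21.5/20.8 = 1.03 kJ/s
snails: 15.9/31.4 = 0.506 kJ/s
isopods: 7.27/20.3 = 0.358 kJ/s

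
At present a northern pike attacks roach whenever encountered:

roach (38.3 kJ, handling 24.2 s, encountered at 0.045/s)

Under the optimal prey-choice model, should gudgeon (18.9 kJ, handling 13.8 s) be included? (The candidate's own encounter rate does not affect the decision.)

Yes

Intake rate on the current diet: R = (0.045×38.3) / (1 + 0.045×24.2) = 1.723/2.089 = 0.825 kJ/s.
gudgeon: E/h = 18.9/13.8 = 1.37 kJ/s.
Since 1.37 > R, including gudgeon increases the long-run rate.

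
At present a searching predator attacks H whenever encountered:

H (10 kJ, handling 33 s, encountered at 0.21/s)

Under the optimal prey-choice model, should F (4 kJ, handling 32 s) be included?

No

On H alone, R = ΣλE/(1+Σλh) = 2.1/7.93 = 0.2648 kJ/s.
Profitability of F: 4/32 = 0.125 kJ/s.
0.125 < 0.2648, so adding F would lower the average — exclude it.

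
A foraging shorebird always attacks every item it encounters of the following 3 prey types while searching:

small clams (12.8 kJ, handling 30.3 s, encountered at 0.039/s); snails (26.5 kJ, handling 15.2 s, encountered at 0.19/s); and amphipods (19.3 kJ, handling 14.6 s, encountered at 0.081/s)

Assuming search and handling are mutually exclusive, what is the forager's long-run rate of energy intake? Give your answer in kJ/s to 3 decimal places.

1.135 kJ/s

R = Σλ_iE_i / (1 + Σλ_ih_i)
Numerator: 0.039×12.8 + 0.19×26.5 + 0.081×19.3 = 7.098
Denominator: 1 + 0.039×30.3 + 0.19×15.2 + 0.081×14.6 = 6.252
R = 7.098/6.252 = 1.135 kJ/s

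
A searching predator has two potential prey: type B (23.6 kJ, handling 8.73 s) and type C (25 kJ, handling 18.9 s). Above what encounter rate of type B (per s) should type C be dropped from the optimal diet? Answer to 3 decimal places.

Drop type C once their profitability E₂/h₂ falls below the rate achievable on type B alone: E₂/h₂ = λE₁/(1 + λh₁).
Solve for λ: λE₁h₂ = E₂(1 + λh₁) → λ(E₁h₂ − E₂h₁) = E₂ → λ = E₂/(E₁h₂ − E₂h₁).
λ = 25/(23.6×18.9 − 25×8.73) = 25/227.8 = 0.1098 per s.

0.110 per s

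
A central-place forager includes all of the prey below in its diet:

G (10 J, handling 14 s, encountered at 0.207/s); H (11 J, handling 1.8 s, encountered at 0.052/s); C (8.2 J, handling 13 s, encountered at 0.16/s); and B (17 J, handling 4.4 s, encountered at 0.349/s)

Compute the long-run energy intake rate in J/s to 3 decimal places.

R = (0.207×10 + 0.052×11 + 0.16×8.2 + 0.349×17) / (1 + 0.207×14 + 0.052×1.8 + 0.16×13 + 0.349×4.4) = 9.887/7.607 = 1.3 J/s.

1.300 J/s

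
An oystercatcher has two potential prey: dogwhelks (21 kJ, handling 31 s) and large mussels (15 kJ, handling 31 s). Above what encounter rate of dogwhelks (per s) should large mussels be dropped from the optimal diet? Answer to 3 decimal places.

The zero-one rule: include large mussels iff E₂/h₂ > λE₁/(1+λh₁). Equality gives the switch point.
λE₁h₂ = E₂ + λE₂h₁ ⇒ λ = E₂/(E₁h₂ − E₂h₁) = 15/(651 − 465) = 0.08065 per s.

0.081 per s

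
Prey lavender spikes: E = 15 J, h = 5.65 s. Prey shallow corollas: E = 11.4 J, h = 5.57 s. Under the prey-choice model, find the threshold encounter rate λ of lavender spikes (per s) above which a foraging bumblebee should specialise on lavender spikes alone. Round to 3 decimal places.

0.596 per s

Drop shallow corollas once their profitability E₂/h₂ falls below the rate achievable on lavender spikes alone: E₂/h₂ = λE₁/(1 + λh₁).
Solve for λ: λE₁h₂ = E₂(1 + λh₁) → λ(E₁h₂ − E₂h₁) = E₂ → λ = E₂/(E₁h₂ − E₂h₁).
λ = 11.4/(15×5.57 − 11.4×5.65) = 11.4/19.14 = 0.5956 per s.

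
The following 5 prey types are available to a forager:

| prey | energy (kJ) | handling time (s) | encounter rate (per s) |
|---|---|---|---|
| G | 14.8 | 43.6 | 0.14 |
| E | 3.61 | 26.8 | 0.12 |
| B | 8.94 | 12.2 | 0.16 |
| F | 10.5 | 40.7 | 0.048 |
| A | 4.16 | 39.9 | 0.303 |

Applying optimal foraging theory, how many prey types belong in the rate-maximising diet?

Profitabilities (E/h, kJ/s): B 0.733, G 0.339, F 0.258, E 0.135, A 0.104. Add prey in this order while the next type's profitability exceeds the intake rate on those already taken.
Rate on top 1: 0.4846. G: 0.339 < 0.4846 → exclude; stop.
Optimal diet: B — 1 of 5 types.

1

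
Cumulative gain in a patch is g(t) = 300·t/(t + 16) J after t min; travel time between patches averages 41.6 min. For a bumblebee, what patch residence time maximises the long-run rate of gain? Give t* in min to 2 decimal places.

Maximise g(t)/(T+t): set derivative to zero → g'(t)(T+t) = g(t).
g'(t) = 300·16/(t + 16)². Setting 300·16/(t+16)² = 300t/[(t+16)(41.6+t)] gives 16(41.6+t) = t(t+16), so t² = 16×41.6 = 665.6.
t* = √665.6 = 25.8 min.

25.80 min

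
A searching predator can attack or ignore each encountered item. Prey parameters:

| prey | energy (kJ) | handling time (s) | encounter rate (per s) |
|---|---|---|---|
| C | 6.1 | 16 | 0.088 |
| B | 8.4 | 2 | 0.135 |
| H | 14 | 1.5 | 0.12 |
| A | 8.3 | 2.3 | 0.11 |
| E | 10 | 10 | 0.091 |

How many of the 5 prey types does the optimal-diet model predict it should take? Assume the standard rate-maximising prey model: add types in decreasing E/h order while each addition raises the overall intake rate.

Rank by E/h (kJ/s): H 9.33, B 4.2, A 3.61, E 1, C 0.381. Include each in turn until the next type's E/h falls below the running intake rate.
Rate on top 1: 1.424. B: 4.2 > 1.424 → include.
Rate on top 2: 1.941. A: 3.61 > 1.941 → include.
Rate on top 3: 2.188. E: 1 < 2.188 → exclude; stop.
Optimal diet: H, B, A — 3 of 5 types.

3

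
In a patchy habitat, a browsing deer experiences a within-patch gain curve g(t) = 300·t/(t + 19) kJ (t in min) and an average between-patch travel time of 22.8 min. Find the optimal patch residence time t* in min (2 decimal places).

20.81 min

Optimal t* satisfies g'(t*) = g(t*)/(T + t*).
g'(t) = 300·19/(t + 19)². Setting 300·19/(t+19)² = 300t/[(t+19)(22.8+t)] gives 19(22.8+t) = t(t+19), so t² = 19×22.8 = 433.2.
t* = √433.2 = 20.81 min.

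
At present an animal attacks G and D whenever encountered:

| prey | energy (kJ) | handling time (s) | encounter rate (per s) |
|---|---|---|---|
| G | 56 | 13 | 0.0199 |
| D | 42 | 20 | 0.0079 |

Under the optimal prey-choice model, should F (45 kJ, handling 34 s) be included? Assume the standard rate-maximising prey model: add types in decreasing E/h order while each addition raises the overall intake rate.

Yes

Current rate: (0.0199×56 + 0.0079×42)/(1 + 0.0199×13 + 0.0079×20) = 1.021 kJ/s.
Profitability of F: 45/34 = 1.324 kJ/s.
Since 1.324 > R, including F increases the long-run rate.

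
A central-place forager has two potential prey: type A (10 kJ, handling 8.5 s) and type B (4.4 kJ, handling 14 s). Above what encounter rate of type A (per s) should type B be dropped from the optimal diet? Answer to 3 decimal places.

The zero-one rule: include type B iff E₂/h₂ > λE₁/(1+λh₁). Equality gives the switch point.
λE₁h₂ = E₂ + λE₂h₁ ⇒ λ = E₂/(E₁h₂ − E₂h₁) = 4.4/(140 − 37.4) = 0.04288 per s.

0.043 per s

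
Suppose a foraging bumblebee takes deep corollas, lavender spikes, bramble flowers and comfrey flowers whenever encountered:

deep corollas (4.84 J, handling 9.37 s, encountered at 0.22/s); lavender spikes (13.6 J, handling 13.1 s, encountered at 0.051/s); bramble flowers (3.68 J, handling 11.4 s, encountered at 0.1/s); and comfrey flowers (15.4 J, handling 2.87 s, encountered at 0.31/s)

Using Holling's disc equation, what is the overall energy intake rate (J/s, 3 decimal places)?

Energy encountered per unit search time: 0.22×4.84 + 0.051×13.6 + 0.1×3.68 + 0.31×15.4 = 6.9 J/s.
Handling time per unit search time: 0.22×9.37 + 0.051×13.1 + 0.1×11.4 + 0.31×2.87 = 4.759.
Rate = 6.9/(1 + 4.759) = 1.198 J/s.

1.198 J/s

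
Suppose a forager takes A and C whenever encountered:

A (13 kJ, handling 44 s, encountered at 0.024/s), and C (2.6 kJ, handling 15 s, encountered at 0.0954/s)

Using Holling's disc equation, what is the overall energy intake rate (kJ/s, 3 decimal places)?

0.161 kJ/s

Energy encountered per unit search time: 0.024×13 + 0.0954×2.6 = 0.56 kJ/s.
Handling time per unit search time: 0.024×44 + 0.0954×15 = 2.487.
Rate = 0.56/(1 + 2.487) = 0.1606 kJ/s.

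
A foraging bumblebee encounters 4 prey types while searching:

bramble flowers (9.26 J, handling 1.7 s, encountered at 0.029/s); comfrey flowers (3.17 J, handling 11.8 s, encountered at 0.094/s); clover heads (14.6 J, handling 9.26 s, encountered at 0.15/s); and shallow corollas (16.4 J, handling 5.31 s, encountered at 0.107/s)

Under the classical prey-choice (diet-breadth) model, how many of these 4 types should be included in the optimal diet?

Profitabilities (E/h, J/s): bramble flowers 5.45, shallow corollas 3.09, clover heads 1.58, comfrey flowers 0.269. Add prey in this order while the next type's profitability exceeds the intake rate on those already taken.
Rate on top 1: 0.2559. shallow corollas: 3.09 > 0.2559 → include.
Rate on top 2: 1.251. clover heads: 1.58 > 1.251 → include.
Rate on top 3: 1.401. comfrey flowers: 0.269 < 1.401 → exclude; stop.
Optimal diet: bramble flowers, shallow corollas, clover heads — 3 of 4 types.

3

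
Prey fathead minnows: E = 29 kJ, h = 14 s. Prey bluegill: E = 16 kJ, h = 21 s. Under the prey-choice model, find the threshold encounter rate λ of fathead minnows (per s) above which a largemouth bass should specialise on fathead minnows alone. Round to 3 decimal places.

Drop bluegill once their profitability E₂/h₂ falls below the rate achievable on fathead minnows alone: E₂/h₂ = λE₁/(1 + λh₁).
Solve for λ: λE₁h₂ = E₂(1 + λh₁) → λ(E₁h₂ − E₂h₁) = E₂ → λ = E₂/(E₁h₂ − E₂h₁).
λ = 16/(29×21 − 16×14) = 16/385 = 0.04156 per s.

0.042 per s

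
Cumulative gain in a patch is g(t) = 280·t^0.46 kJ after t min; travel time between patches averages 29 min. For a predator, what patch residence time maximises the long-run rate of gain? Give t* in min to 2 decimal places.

24.70 min

Optimal t* satisfies g'(t*) = g(t*)/(T + t*).
g'(t) = 0.46·280·t^-0.54. Setting 0.46·280·t^-0.54 = 280·t^0.46/(29+t) gives 0.46(29+t) = t, so 0.54·t = 0.46×29.
t* = 0.46×29/0.54 = 24.7 min.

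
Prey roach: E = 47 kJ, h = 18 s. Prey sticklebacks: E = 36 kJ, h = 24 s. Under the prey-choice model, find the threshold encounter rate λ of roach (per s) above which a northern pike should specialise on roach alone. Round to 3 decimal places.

At the threshold, the rate on roach alone equals the profitability of sticklebacks: λ·47/(1 + λ·18) = 36/24 = 1.5.
Rearranging, λ(47 − 1.5×18) = 1.5, so λ = 1.5/20 = 0.075 per s.

0.075 per s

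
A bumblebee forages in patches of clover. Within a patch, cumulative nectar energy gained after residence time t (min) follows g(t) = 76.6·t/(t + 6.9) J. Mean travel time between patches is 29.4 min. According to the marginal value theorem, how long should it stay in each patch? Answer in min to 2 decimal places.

By the marginal value theorem, leave when the instantaneous gain rate g'(t) equals the habitat-wide average g(t)/(T + t).
g'(t) = 76.6·6.9/(t + 6.9)². Setting 76.6·6.9/(t+6.9)² = 76.6t/[(t+6.9)(29.4+t)] gives 6.9(29.4+t) = t(t+6.9), so t² = 6.9×29.4 = 202.9.
t* = √202.9 = 14.24 min.

14.24 min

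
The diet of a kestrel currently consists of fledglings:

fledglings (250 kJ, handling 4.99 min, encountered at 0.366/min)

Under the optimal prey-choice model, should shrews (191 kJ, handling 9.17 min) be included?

No

Intake rate on the current diet: R = (0.366×250) / (1 + 0.366×4.99) = 91.5/2.826 = 32.37 kJ/min.
Profitability of shrews: 191/9.17 = 20.83 kJ/min.
20.83 < 32.37, so adding shrews would lower the average — exclude it.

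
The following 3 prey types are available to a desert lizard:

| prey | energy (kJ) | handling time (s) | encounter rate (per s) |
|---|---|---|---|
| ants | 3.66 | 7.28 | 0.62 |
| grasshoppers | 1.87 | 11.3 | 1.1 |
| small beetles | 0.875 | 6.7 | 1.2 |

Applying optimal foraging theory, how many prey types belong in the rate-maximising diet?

1

E/h in descending order: ants 0.503, grasshoppers 0.165, small beetles 0.131 kJ/s. The optimal diet is the largest prefix of this list for which every included type satisfies E_i/h_i > R on the types above it.
Rate on top 1: 0.4116. grasshoppers: 0.165 < 0.4116 → exclude; stop.
Optimal diet: ants — 1 of 3 types.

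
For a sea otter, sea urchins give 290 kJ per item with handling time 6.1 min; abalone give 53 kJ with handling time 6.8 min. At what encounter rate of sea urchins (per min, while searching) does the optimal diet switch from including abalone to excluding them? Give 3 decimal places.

The zero-one rule: include abalone iff E₂/h₂ > λE₁/(1+λh₁). Equality gives the switch point.
λE₁h₂ = E₂ + λE₂h₁ ⇒ λ = E₂/(E₁h₂ − E₂h₁) = 53/(1972 − 323.3) = 0.03215 per min.

0.032 per min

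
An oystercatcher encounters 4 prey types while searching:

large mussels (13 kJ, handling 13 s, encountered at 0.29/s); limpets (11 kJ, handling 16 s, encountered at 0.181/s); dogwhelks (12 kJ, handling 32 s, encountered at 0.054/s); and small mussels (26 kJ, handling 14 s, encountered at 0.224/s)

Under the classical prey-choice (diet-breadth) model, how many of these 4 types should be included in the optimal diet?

1

Profitabilities (E/h, kJ/s): small mussels 1.86, large mussels 1, limpets 0.688, dogwhelks 0.375. Add prey in this order while the next type's profitability exceeds the intake rate on those already taken.
Rate on top 1: 1.408. large mussels: 1 < 1.408 → exclude; stop.
Optimal diet: small mussels — 1 of 4 types.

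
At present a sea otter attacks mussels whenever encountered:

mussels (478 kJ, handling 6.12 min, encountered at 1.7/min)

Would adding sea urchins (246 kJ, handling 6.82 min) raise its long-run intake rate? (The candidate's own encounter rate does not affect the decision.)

Current rate: (1.7×478)/(1 + 1.7×6.12) = 71.26 kJ/min.
Profitability of sea urchins: 246/6.82 = 36.07 kJ/min.
36.07 < 71.26, so adding sea urchins would lower the average — exclude it.

No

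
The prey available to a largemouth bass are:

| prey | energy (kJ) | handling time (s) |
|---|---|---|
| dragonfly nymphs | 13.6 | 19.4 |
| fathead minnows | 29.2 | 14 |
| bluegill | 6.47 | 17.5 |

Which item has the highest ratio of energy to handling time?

In descending order of E/h:
fathead minnows: 29.2/14 = 2.09 kJ/s
dragonfly nymphs: 13.6/19.4 = 0.701 kJ/s
bluegill: 6.47/17.5 = 0.37 kJ/s

fathead minnows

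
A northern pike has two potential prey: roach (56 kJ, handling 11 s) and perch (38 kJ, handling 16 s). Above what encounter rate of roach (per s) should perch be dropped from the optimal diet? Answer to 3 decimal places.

0.079 per s

The zero-one rule: include perch iff E₂/h₂ > λE₁/(1+λh₁). Equality gives the switch point.
λE₁h₂ = E₂ + λE₂h₁ ⇒ λ = E₂/(E₁h₂ − E₂h₁) = 38/(896 − 418) = 0.0795 per s.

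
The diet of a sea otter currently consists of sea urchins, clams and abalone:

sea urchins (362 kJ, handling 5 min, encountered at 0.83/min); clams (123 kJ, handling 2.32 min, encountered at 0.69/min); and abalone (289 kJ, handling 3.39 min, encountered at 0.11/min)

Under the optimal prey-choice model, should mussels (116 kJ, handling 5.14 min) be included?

No

On sea urchins, clams and abalone alone, R = ΣλE/(1+Σλh) = 417.1/7.124 = 58.55 kJ/min.
Profitability of mussels: 116/5.14 = 22.57 kJ/min.
Since 22.57 < R, time spent handling mussels is better spent searching.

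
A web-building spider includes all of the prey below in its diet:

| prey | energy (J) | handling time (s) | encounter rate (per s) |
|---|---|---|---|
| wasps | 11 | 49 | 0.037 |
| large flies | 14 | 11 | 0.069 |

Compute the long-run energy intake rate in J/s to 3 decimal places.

Energy encountered per unit search time: 0.037×11 + 0.069×14 = 1.373 J/s.
Handling time per unit search time: 0.037×49 + 0.069×11 = 2.572.
Rate = 1.373/(1 + 2.572) = 0.3844 J/s.

0.384 J/s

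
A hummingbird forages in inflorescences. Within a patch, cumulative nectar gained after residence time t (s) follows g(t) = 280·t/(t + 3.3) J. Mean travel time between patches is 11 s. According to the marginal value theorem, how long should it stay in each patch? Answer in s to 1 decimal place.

6.0 s

By the marginal value theorem, leave when the instantaneous gain rate g'(t) equals the habitat-wide average g(t)/(T + t).
g'(t) = 280·3.3/(t + 3.3)². Setting 280·3.3/(t+3.3)² = 280t/[(t+3.3)(11+t)] gives 3.3(11+t) = t(t+3.3), so t² = 3.3×11 = 36.3.
t* = √36.3 = 6.025 s.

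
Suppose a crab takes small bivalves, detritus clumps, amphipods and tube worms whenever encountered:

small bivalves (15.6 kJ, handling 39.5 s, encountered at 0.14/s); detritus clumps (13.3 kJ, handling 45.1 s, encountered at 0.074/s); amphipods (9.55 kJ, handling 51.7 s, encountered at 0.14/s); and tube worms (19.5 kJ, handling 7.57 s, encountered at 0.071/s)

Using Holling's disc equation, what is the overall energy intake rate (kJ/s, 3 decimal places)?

R = (0.14×15.6 + 0.074×13.3 + 0.14×9.55 + 0.071×19.5) / (1 + 0.14×39.5 + 0.074×45.1 + 0.14×51.7 + 0.071×7.57) = 5.89/17.64 = 0.3338 kJ/s.

0.334 kJ/s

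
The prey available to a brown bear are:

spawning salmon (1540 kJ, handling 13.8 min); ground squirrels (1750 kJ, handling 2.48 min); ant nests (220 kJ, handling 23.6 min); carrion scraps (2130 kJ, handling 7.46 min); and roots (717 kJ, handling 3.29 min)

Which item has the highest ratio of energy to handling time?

ground squirrels

In descending order of E/h:
ground squirrels: 1750/2.48 = 706 kJ/min
carrion scraps: 2130/7.46 = 286 kJ/min
roots: 717/3.29 = 218 kJ/min
spawning salmon: 1540/13.8 = 112 kJ/min
ant nests: 220/23.6 = 9.32 kJ/min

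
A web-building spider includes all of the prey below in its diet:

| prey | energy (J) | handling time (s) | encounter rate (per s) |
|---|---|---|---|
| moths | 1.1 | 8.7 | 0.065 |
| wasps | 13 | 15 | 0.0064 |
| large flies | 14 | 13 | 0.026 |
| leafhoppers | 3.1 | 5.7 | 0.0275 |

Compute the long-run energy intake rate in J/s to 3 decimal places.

0.280 J/s

R = (0.065×1.1 + 0.0064×13 + 0.026×14 + 0.0275×3.1) / (1 + 0.065×8.7 + 0.0064×15 + 0.026×13 + 0.0275×5.7) = 0.6039/2.156 = 0.2801 J/s.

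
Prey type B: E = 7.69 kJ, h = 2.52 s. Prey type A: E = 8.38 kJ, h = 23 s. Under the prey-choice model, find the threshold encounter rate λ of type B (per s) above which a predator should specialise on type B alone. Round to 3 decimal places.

At the threshold, the rate on type B alone equals the profitability of type A: λ·7.69/(1 + λ·2.52) = 8.38/23 = 0.3643.
Rearranging, λ(7.69 − 0.3643×2.52) = 0.3643, so λ = 0.3643/6.772 = 0.0538 per s.

0.054 per s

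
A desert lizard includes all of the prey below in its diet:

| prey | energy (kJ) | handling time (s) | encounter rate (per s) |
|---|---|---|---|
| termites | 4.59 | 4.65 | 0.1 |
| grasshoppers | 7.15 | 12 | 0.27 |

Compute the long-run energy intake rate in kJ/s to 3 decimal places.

R = Σλ_iE_i / (1 + Σλ_ih_i)
Numerator: 0.1×4.59 + 0.27×7.15 = 2.39
Denominator: 1 + 0.1×4.65 + 0.27×12 = 4.705
R = 2.39/4.705 = 0.5079 kJ/s

0.508 kJ/s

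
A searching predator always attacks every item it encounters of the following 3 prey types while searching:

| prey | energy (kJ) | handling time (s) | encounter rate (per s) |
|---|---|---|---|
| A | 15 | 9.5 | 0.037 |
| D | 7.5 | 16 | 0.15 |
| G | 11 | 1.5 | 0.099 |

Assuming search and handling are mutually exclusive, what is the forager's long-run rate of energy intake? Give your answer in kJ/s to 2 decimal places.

Energy encountered per unit search time: 0.037×15 + 0.15×7.5 + 0.099×11 = 2.769 kJ/s.
Handling time per unit search time: 0.037×9.5 + 0.15×16 + 0.099×1.5 = 2.9.
Rate = 2.769/(1 + 2.9) = 0.71 kJ/s.

0.71 kJ/s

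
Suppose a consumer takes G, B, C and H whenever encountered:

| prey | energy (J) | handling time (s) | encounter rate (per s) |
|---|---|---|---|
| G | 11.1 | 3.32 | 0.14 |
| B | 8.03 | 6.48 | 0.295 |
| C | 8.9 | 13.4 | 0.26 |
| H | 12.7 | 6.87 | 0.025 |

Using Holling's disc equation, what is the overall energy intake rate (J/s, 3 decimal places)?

R = (0.14×11.1 + 0.295×8.03 + 0.26×8.9 + 0.025×12.7) / (1 + 0.14×3.32 + 0.295×6.48 + 0.26×13.4 + 0.025×6.87) = 6.554/7.032 = 0.9321 J/s.

0.932 J/s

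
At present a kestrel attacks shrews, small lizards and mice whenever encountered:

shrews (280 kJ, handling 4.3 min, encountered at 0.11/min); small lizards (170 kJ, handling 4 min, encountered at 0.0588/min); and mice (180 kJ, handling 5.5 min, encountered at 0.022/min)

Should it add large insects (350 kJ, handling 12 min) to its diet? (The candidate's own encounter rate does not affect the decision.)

On shrews, small lizards and mice alone, R = ΣλE/(1+Σλh) = 44.76/1.829 = 24.47 kJ/min.
large insects: E/h = 350/12 = 29.17 kJ/min.
29.17 > 24.47, so adding large insects raises the average — include it.

Yes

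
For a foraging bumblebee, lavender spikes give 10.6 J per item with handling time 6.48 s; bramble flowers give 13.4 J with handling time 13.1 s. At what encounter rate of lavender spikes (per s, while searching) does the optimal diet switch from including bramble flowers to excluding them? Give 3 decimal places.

0.258 per s

At the threshold, the rate on lavender spikes alone equals the profitability of bramble flowers: λ·10.6/(1 + λ·6.48) = 13.4/13.1 = 1.023.
Rearranging, λ(10.6 − 1.023×6.48) = 1.023, so λ = 1.023/3.972 = 0.2576 per s.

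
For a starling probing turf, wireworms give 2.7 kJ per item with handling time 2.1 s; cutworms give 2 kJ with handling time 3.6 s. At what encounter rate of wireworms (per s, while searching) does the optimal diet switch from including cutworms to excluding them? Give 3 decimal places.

0.362 per s

The zero-one rule: include cutworms iff E₂/h₂ > λE₁/(1+λh₁). Equality gives the switch point.
λE₁h₂ = E₂ + λE₂h₁ ⇒ λ = E₂/(E₁h₂ − E₂h₁) = 2/(9.72 − 4.2) = 0.3623 per s.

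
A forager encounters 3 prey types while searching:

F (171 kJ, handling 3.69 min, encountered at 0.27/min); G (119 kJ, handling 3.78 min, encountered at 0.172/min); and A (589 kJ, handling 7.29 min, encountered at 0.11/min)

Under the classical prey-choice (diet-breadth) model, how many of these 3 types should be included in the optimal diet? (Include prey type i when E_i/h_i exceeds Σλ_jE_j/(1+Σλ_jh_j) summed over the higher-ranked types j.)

Profitabilities (E/h, kJ/min): A 80.8, F 46.3, G 31.5. Add prey in this order while the next type's profitability exceeds the intake rate on those already taken.
Rate on top 1: 35.96. F: 46.3 > 35.96 → include.
Rate on top 2: 39.65. G: 31.5 < 39.65 → exclude; stop.
Optimal diet: A, F — 2 of 3 types.

2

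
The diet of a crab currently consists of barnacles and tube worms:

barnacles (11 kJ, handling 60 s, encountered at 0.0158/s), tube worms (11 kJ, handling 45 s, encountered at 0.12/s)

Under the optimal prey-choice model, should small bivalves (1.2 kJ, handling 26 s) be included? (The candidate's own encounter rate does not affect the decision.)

Current rate: (0.0158×11 + 0.12×11)/(1 + 0.0158×60 + 0.12×45) = 0.2033 kJ/s.
Profitability of small bivalves: 1.2/26 = 0.04615 kJ/s.
Since 0.04615 < R, time spent handling small bivalves is better spent searching.

No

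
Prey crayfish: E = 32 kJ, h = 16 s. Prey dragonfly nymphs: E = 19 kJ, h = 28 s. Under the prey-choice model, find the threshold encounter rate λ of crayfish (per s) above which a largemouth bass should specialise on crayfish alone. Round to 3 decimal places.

At the threshold, the rate on crayfish alone equals the profitability of dragonfly nymphs: λ·32/(1 + λ·16) = 19/28 = 0.6786.
Rearranging, λ(32 − 0.6786×16) = 0.6786, so λ = 0.6786/21.14 = 0.03209 per s.

0.032 per s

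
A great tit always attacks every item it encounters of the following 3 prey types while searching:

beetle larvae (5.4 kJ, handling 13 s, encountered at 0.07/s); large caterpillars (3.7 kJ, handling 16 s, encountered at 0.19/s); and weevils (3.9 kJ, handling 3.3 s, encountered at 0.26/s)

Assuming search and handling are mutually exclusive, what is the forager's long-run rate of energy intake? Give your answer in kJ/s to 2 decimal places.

0.36 kJ/s

Energy encountered per unit search time: 0.07×5.4 + 0.19×3.7 + 0.26×3.9 = 2.095 kJ/s.
Handling time per unit search time: 0.07×13 + 0.19×16 + 0.26×3.3 = 4.808.
Rate = 2.095/(1 + 4.808) = 0.3607 kJ/s.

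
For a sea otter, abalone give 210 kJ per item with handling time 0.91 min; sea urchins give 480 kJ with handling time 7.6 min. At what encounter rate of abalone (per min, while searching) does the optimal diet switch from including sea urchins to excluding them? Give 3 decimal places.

At the threshold, the rate on abalone alone equals the profitability of sea urchins: λ·210/(1 + λ·0.91) = 480/7.6 = 63.16.
Rearranging, λ(210 − 63.16×0.91) = 63.16, so λ = 63.16/152.5 = 0.4141 per min.

0.414 per min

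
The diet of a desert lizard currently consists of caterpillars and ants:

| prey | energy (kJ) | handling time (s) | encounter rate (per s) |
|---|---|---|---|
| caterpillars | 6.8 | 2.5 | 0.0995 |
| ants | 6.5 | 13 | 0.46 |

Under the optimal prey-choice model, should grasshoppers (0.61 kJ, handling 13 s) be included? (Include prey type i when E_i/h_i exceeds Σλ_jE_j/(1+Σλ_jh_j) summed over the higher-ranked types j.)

No

Current rate: (0.0995×6.8 + 0.46×6.5)/(1 + 0.0995×2.5 + 0.46×13) = 0.5072 kJ/s.
Profitability of grasshoppers: 0.61/13 = 0.04692 kJ/s.
Since 0.04692 < R, time spent handling grasshoppers is better spent searching.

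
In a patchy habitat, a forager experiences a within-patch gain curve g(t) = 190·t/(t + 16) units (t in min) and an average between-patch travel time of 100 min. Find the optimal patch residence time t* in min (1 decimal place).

40.0 min

Maximise g(t)/(T+t): set derivative to zero → g'(t)(T+t) = g(t).
g'(t) = 190·16/(t + 16)². Setting 190·16/(t+16)² = 190t/[(t+16)(100+t)] gives 16(100+t) = t(t+16), so t² = 16×100 = 1600.
t* = √1600 = 40 min.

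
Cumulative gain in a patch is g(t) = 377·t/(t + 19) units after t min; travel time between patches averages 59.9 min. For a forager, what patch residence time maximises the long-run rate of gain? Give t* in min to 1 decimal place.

Maximise g(t)/(T+t): set derivative to zero → g'(t)(T+t) = g(t).
g'(t) = 377·19/(t + 19)². Setting 377·19/(t+19)² = 377t/[(t+19)(59.9+t)] gives 19(59.9+t) = t(t+19), so t² = 19×59.9 = 1138.
t* = √1138 = 33.74 min.

33.7 min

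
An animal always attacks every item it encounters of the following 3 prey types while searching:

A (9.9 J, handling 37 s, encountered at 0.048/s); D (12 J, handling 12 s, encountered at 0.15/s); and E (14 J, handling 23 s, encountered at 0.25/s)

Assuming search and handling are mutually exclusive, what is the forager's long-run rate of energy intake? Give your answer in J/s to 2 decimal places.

0.56 J/s

R = Σλ_iE_i / (1 + Σλ_ih_i)
Numerator: 0.048×9.9 + 0.15×12 + 0.25×14 = 5.775
Denominator: 1 + 0.048×37 + 0.15×12 + 0.25×23 = 10.33
R = 5.775/10.33 = 0.5593 J/s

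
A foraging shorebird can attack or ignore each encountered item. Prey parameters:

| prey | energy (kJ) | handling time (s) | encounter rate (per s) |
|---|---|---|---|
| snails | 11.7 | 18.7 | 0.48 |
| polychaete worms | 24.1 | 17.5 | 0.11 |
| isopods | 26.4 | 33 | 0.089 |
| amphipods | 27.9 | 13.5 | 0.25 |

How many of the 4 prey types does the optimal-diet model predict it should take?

1

Profitabilities (E/h, kJ/s): amphipods 2.07, polychaete worms 1.38, isopods 0.8, snails 0.626. Add prey in this order while the next type's profitability exceeds the intake rate on those already taken.
Rate on top 1: 1.594. polychaete worms: 1.38 < 1.594 → exclude; stop.
Optimal diet: amphipods — 1 of 4 types.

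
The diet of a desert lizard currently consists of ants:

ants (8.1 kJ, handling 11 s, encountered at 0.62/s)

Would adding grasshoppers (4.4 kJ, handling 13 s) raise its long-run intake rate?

No

On ants alone, R = ΣλE/(1+Σλh) = 5.022/7.82 = 0.6422 kJ/s.
Profitability of grasshoppers: 4.4/13 = 0.3385 kJ/s.
0.3385 < 0.6422, so adding grasshoppers would lower the average — exclude it.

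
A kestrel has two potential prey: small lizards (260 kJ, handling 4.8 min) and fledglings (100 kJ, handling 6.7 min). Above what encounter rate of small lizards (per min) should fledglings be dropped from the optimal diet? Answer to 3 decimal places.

0.079 per min

Drop fledglings once their profitability E₂/h₂ falls below the rate achievable on small lizards alone: E₂/h₂ = λE₁/(1 + λh₁).
Solve for λ: λE₁h₂ = E₂(1 + λh₁) → λ(E₁h₂ − E₂h₁) = E₂ → λ = E₂/(E₁h₂ − E₂h₁).
λ = 100/(260×6.7 − 100×4.8) = 100/1262 = 0.07924 per min.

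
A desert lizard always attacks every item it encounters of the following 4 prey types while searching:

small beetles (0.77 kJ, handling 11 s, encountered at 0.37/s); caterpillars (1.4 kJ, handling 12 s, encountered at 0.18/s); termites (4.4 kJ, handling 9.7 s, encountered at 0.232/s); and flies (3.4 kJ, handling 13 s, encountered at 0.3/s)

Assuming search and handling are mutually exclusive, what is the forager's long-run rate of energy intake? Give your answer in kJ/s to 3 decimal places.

R = Σλ_iE_i / (1 + Σλ_ih_i)
Numerator: 0.37×0.77 + 0.18×1.4 + 0.232×4.4 + 0.3×3.4 = 2.578
Denominator: 1 + 0.37×11 + 0.18×12 + 0.232×9.7 + 0.3×13 = 13.38
R = 2.578/13.38 = 0.1926 kJ/s

0.193 kJ/s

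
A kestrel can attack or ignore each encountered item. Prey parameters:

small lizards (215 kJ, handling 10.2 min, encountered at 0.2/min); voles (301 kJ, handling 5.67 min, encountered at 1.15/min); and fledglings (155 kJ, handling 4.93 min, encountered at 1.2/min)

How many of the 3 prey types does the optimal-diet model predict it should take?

1

Rank by E/h (kJ/min): voles 53.1, fledglings 31.4, small lizards 21.1. Include each in turn until the next type's E/h falls below the running intake rate.
Rate on top 1: 46.03. fledglings: 31.4 < 46.03 → exclude; stop.
Optimal diet: voles — 1 of 3 types.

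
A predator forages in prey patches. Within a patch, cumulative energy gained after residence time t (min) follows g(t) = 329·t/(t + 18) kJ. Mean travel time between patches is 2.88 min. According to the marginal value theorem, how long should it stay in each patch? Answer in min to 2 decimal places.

7.20 min

By the marginal value theorem, leave when the instantaneous gain rate g'(t) equals the habitat-wide average g(t)/(T + t).
g'(t) = 329·18/(t + 18)². Setting 329·18/(t+18)² = 329t/[(t+18)(2.88+t)] gives 18(2.88+t) = t(t+18), so t² = 18×2.88 = 51.84.
t* = √51.84 = 7.2 min.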